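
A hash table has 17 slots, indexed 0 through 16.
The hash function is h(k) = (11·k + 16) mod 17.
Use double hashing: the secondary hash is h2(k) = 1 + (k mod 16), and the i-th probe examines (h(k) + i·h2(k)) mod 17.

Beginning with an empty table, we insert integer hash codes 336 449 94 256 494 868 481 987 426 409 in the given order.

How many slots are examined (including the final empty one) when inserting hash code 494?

4

336: h=6 -> slot 6
449: h=8 -> slot 8
94: h=13 -> slot 13
256: h=10 -> slot 10
494: h=10, h2=15, probe 10,8,6,4 -> slot 4
868: h=10, h2=5, probe 10,15 -> slot 15
481: h=3 -> slot 3
987: h=10, h2=12, probe 10,5 -> slot 5
426: h=10, h2=11, probe 10,4,15,9 -> slot 9
409: h=10, h2=10, probe 10,3,13,6,16 -> slot 16
Table: [_, _, _, 481, 494, 987, 336, _, 449, 426, 256, _, _, 94, _, 868, 409]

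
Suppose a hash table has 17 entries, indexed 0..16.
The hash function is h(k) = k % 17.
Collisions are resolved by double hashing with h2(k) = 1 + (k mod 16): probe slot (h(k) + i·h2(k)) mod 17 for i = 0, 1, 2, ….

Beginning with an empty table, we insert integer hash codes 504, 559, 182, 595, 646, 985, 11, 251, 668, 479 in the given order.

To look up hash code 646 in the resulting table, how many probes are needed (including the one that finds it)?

504 hashes to 11; slot 11 is free → place at 11.
559 hashes to 15; slot 15 is free → place at 15.
182 hashes to 12; slot 12 is free → place at 12.
595 hashes to 0; slot 0 is free → place at 0.
646 hashes to 0, h2=7; 0 taken → place at 7.
985 hashes to 16; slot 16 is free → place at 16.
11 hashes to 11, h2=12; 11 taken → place at 6.
251 hashes to 13; slot 13 is free → place at 13.
668 hashes to 5; slot 5 is free → place at 5.
479 hashes to 3; slot 3 is free → place at 3.
Table: [595, —, —, 479, —, 668, 11, 646, —, —, —, 504, 182, 251, —, 559, 985]
Lookup 646: h=0, h2=7, probe 0,7 → found at 7.

2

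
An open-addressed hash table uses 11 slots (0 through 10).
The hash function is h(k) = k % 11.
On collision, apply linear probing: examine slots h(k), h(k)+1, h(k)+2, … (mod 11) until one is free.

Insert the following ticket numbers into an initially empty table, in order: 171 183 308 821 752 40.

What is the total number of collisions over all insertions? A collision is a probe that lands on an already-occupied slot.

Insert 171: h=6, slot 6 empty => index 6.
Insert 183: h=7, slot 7 empty => index 7.
Insert 308: h=0, slot 0 empty => index 0.
Insert 821: h=7, slot 7 occupied => index 8.
Insert 752: h=4, slot 4 empty => index 4.
Insert 40: h=7, slots 7,8 occupied => index 9.
Table: [308, ., ., ., 752, ., 171, 183, 821, 40, .]

3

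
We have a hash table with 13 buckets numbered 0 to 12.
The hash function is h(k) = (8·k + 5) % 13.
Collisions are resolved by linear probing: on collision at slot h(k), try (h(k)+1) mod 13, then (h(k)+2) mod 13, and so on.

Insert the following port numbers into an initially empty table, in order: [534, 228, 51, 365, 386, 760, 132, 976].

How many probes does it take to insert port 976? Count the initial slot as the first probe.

534: h=0 → slot 0
228: h=9 → slot 9
51: h=10 → slot 10
365: h=0, probe 0,1 → slot 1
386: h=12 → slot 12
760: h=1, probe 1,2 → slot 2
132: h=8 → slot 8
976: h=0, probe 0,1,2,3 → slot 3
Table: [534, 365, 760, 976, —, —, —, —, 132, 228, 51, —, 386]

4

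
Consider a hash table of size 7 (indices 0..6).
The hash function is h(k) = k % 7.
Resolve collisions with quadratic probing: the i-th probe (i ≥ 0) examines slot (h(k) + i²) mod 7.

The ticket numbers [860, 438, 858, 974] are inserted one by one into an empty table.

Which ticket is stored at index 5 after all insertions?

858

860 hashes to 6; slot 6 is free -> place at 6.
438 hashes to 4; slot 4 is free -> place at 4.
858 hashes to 4; 4 taken -> place at 5.
974 hashes to 1; slot 1 is free -> place at 1.
Table: [-, 974, -, -, 438, 858, 860]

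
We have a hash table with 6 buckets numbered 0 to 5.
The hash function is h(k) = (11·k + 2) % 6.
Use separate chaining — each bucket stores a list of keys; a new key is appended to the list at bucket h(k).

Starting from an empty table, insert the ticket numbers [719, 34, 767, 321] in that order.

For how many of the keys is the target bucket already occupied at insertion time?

1

719 → bucket 3
34 → bucket 4
767 → bucket 3 (collision)
321 → bucket 5
Final buckets:
0: —
1: —
2: —
3: 719 -> 767
4: 34
5: 321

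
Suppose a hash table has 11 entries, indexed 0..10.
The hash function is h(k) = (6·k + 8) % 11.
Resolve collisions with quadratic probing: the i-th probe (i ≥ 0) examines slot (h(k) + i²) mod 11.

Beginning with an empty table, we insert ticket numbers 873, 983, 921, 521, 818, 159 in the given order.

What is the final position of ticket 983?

0

873: h=10 => slot 10
983: h=10, probe 10,0 => slot 0
921: h=1 => slot 1
521: h=10, probe 10,0,3 => slot 3
818: h=10, probe 10,0,3,8 => slot 8
159: h=5 => slot 5
Table: [983, 921, ∅, 521, ∅, 159, ∅, ∅, 818, ∅, 873]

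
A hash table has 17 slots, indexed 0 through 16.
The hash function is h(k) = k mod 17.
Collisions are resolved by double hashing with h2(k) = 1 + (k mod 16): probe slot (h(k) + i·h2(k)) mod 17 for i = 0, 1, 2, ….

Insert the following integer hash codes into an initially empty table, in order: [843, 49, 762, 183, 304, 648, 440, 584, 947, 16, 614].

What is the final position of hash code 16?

0

843: h=10 → slot 10
49: h=15 → slot 15
762: h=14 → slot 14
183: h=13 → slot 13
304: h=15, h2=1, probe 15,16 → slot 16
648: h=2 → slot 2
440: h=15, h2=9, probe 15,7 → slot 7
584: h=6 → slot 6
947: h=12 → slot 12
16: h=16, h2=1, probe 16,0 → slot 0
614: h=2, h2=7, probe 2,9 → slot 9
Table: [16, ., 648, ., ., ., 584, 440, ., 614, 843, ., 947, 183, 762, 49, 304]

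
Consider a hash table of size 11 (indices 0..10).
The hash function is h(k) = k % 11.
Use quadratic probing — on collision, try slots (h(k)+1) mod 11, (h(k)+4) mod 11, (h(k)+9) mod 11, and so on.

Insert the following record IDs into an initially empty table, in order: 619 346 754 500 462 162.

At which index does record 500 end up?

619 hashes to 3; slot 3 is free => place at 3.
346 hashes to 5; slot 5 is free => place at 5.
754 hashes to 6; slot 6 is free => place at 6.
500 hashes to 5; 5,6 taken => place at 9.
462 hashes to 0; slot 0 is free => place at 0.
162 hashes to 8; slot 8 is free => place at 8.
Table: [462, ., ., 619, ., 346, 754, ., 162, 500, .]

9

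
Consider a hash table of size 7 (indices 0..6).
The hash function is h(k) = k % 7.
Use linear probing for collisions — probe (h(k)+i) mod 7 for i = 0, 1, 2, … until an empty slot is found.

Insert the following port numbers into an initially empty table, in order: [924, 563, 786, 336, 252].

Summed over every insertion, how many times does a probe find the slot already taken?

5

924 hashes to 0; slot 0 is free → place at 0.
563 hashes to 3; slot 3 is free → place at 3.
786 hashes to 2; slot 2 is free → place at 2.
336 hashes to 0; 0 taken → place at 1.
252 hashes to 0; 0,1,2,3 taken → place at 4.
Table: [924, 336, 786, 563, 252, _, _]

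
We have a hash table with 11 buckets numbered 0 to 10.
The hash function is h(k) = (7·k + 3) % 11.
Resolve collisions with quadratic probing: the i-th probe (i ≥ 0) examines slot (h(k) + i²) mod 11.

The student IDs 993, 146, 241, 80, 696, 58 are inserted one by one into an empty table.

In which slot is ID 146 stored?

3

993: h=2 → slot 2
146: h=2, probe 2,3 → slot 3
241: h=7 → slot 7
80: h=2, probe 2,3,6 → slot 6
696: h=2, probe 2,3,6,0 → slot 0
58: h=2, probe 2,3,6,0,7,5 → slot 5
Table: [696, —, 993, 146, —, 58, 80, 241, —, —, —]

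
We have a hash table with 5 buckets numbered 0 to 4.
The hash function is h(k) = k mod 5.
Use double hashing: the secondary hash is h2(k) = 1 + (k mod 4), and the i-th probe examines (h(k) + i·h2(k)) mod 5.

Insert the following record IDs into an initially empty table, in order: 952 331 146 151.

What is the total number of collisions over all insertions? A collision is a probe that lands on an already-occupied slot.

952 hashes to 2; slot 2 is free → place at 2.
331 hashes to 1; slot 1 is free → place at 1.
146 hashes to 1, h2=3; 1 taken → place at 4.
151 hashes to 1, h2=4; 1 taken → place at 0.
Table: [151, 331, 952, —, 146]

2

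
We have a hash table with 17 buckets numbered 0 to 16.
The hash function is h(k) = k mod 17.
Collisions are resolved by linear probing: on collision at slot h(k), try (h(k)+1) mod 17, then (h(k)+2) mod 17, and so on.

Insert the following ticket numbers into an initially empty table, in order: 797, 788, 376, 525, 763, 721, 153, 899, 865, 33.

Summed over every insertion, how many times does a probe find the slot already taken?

21

797 hashes to 15; slot 15 is free -> place at 15.
788 hashes to 6; slot 6 is free -> place at 6.
376 hashes to 2; slot 2 is free -> place at 2.
525 hashes to 15; 15 taken -> place at 16.
763 hashes to 15; 15,16 taken -> place at 0.
721 hashes to 7; slot 7 is free -> place at 7.
153 hashes to 0; 0 taken -> place at 1.
899 hashes to 15; 15,16,0,1,2 taken -> place at 3.
865 hashes to 15; 15,16,0,1,2,3 taken -> place at 4.
33 hashes to 16; 16,0,1,2,3,4 taken -> place at 5.
Table: [763, 153, 376, 899, 865, 33, 788, 721, _, _, _, _, _, _, _, 797, 525]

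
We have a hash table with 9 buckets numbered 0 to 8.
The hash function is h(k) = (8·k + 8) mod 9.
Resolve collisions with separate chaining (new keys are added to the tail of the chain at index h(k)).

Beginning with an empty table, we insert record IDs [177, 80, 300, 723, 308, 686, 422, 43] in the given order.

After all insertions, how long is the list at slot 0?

177 → bucket 2
80 → bucket 0
300 → bucket 5
723 → bucket 5 (collision)
308 → bucket 6
686 → bucket 6 (collision)
422 → bucket 0 (collision)
43 → bucket 1
Final buckets:
0: 80 -> 422
1: 43
2: 177
3: —
4: —
5: 300 -> 723
6: 308 -> 686
7: —
8: —

2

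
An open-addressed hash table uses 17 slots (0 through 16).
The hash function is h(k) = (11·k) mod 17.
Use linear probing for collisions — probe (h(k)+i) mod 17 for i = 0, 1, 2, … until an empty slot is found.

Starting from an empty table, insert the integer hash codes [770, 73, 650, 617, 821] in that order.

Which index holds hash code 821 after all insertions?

770: h=4 => slot 4
73: h=4, probe 4,5 => slot 5
650: h=10 => slot 10
617: h=4, probe 4,5,6 => slot 6
821: h=4, probe 4,5,6,7 => slot 7
Table: [—, —, —, —, 770, 73, 617, 821, —, —, 650, —, —, —, —, —, —]

7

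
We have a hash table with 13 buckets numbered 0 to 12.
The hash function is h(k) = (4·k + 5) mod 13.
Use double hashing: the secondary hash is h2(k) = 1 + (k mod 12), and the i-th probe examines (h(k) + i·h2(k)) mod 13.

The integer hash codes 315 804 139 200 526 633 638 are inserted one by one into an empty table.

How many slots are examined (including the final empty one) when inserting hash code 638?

315 hashes to 4; slot 4 is free -> place at 4.
804 hashes to 10; slot 10 is free -> place at 10.
139 hashes to 2; slot 2 is free -> place at 2.
200 hashes to 12; slot 12 is free -> place at 12.
526 hashes to 3; slot 3 is free -> place at 3.
633 hashes to 2, h2=10; 2,12 taken -> place at 9.
638 hashes to 9, h2=3; 9,12,2 taken -> place at 5.
Table: [—, —, 139, 526, 315, 638, —, —, —, 633, 804, —, 200]

4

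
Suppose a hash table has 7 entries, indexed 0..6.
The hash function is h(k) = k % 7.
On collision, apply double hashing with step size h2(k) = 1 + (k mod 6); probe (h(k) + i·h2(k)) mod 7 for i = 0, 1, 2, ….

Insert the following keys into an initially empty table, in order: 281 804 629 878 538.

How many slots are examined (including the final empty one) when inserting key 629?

2

281 hashes to 1; slot 1 is free → place at 1.
804 hashes to 6; slot 6 is free → place at 6.
629 hashes to 6, h2=6; 6 taken → place at 5.
878 hashes to 3; slot 3 is free → place at 3.
538 hashes to 6, h2=5; 6 taken → place at 4.
Table: [∅, 281, ∅, 878, 538, 629, 804]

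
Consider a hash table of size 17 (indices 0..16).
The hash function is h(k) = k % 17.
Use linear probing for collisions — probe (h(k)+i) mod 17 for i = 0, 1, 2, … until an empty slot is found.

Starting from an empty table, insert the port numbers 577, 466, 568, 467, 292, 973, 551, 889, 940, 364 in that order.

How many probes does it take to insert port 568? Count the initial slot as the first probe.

577: h=16 → slot 16
466: h=7 → slot 7
568: h=7, probe 7,8 → slot 8
467: h=8, probe 8,9 → slot 9
292: h=3 → slot 3
973: h=4 → slot 4
551: h=7, probe 7,8,9,10 → slot 10
889: h=5 → slot 5
940: h=5, probe 5,6 → slot 6
364: h=7, probe 7,8,9,10,11 → slot 11
Table: [∅, ∅, ∅, 292, 973, 889, 940, 466, 568, 467, 551, 364, ∅, ∅, ∅, ∅, 577]

2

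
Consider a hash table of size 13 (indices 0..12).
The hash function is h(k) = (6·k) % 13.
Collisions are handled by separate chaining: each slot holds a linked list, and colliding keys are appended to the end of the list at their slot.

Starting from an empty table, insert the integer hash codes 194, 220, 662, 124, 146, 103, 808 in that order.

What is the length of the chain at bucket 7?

4

194 → bucket 7
220 → bucket 7 (collision)
662 → bucket 7 (collision)
124 → bucket 3
146 → bucket 5
103 → bucket 7 (collision)
808 → bucket 12
Final buckets:
0: -
1: -
2: -
3: 124
4: -
5: 146
6: -
7: 194 -> 220 -> 662 -> 103
8: -
9: -
10: -
11: -
12: 808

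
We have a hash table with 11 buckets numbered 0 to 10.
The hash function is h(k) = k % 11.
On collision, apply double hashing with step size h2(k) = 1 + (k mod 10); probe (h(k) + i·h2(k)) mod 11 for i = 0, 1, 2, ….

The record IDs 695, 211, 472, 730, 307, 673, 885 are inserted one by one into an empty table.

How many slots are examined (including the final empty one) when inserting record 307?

Insert 695: h=2, slot 2 empty => index 2.
Insert 211: h=2, h2=2, slot 2 occupied => index 4.
Insert 472: h=10, slot 10 empty => index 10.
Insert 730: h=4, h2=1, slot 4 occupied => index 5.
Insert 307: h=10, h2=8, slot 10 occupied => index 7.
Insert 673: h=2, h2=4, slot 2 occupied => index 6.
Insert 885: h=5, h2=6, slot 5 occupied => index 0.
Table: [885, ∅, 695, ∅, 211, 730, 673, 307, ∅, ∅, 472]

2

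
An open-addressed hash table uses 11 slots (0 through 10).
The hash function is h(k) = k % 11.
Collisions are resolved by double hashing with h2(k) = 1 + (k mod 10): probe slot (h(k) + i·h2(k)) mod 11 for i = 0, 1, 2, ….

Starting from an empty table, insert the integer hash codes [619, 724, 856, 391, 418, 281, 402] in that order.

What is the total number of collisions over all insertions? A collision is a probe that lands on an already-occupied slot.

4

619: h=3 => slot 3
724: h=9 => slot 9
856: h=9, h2=7, probe 9,5 => slot 5
391: h=6 => slot 6
418: h=0 => slot 0
281: h=6, h2=2, probe 6,8 => slot 8
402: h=6, h2=3, probe 6,9,1 => slot 1
Table: [418, 402, -, 619, -, 856, 391, -, 281, 724, -]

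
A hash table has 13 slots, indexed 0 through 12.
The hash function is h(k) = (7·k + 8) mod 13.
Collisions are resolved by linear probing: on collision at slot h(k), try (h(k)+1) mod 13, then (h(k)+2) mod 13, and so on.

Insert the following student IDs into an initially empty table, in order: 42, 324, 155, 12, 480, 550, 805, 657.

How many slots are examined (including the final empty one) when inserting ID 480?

42: h=3 => slot 3
324: h=1 => slot 1
155: h=1, probe 1,2 => slot 2
12: h=1, probe 1,2,3,4 => slot 4
480: h=1, probe 1,2,3,4,5 => slot 5
550: h=10 => slot 10
805: h=1, probe 1,2,3,4,5,6 => slot 6
657: h=5, probe 5,6,7 => slot 7
Table: [-, 324, 155, 42, 12, 480, 805, 657, -, -, 550, -, -]

5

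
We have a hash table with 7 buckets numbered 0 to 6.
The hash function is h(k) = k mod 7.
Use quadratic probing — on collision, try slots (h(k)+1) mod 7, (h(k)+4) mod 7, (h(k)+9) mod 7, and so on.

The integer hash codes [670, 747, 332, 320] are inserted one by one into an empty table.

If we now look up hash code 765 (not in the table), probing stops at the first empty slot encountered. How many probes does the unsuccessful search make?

4

670 hashes to 5; slot 5 is free → place at 5.
747 hashes to 5; 5 taken → place at 6.
332 hashes to 3; slot 3 is free → place at 3.
320 hashes to 5; 5,6 taken → place at 2.
Table: [∅, ∅, 320, 332, ∅, 670, 747]
Lookup 765: h=2, probe 2,3,6,4 → slot 4 empty, not found.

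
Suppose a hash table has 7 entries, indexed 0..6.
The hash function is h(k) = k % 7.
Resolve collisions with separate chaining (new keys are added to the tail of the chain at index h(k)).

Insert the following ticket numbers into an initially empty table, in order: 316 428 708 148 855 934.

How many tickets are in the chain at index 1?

316 -> bucket 1
428 -> bucket 1 (collision)
708 -> bucket 1 (collision)
148 -> bucket 1 (collision)
855 -> bucket 1 (collision)
934 -> bucket 3
Final buckets:
0: .
1: 316 -> 428 -> 708 -> 148 -> 855
2: .
3: 934
4: .
5: .
6: .

5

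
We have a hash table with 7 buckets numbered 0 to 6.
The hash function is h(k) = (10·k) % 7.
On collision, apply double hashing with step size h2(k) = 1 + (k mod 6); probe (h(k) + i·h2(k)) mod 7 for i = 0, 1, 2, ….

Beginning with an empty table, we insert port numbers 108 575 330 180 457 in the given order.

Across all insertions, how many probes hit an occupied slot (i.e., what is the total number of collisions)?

1

108: h=2 -> slot 2
575: h=3 -> slot 3
330: h=3, h2=1, probe 3,4 -> slot 4
180: h=1 -> slot 1
457: h=6 -> slot 6
Table: [_, 180, 108, 575, 330, _, 457]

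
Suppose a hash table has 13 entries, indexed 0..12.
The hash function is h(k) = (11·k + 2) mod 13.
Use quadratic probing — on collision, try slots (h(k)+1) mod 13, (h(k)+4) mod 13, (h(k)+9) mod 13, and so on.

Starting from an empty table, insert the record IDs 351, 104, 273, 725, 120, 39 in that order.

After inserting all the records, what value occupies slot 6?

273

351 hashes to 2; slot 2 is free → place at 2.
104 hashes to 2; 2 taken → place at 3.
273 hashes to 2; 2,3 taken → place at 6.
725 hashes to 8; slot 8 is free → place at 8.
120 hashes to 9; slot 9 is free → place at 9.
39 hashes to 2; 2,3,6 taken → place at 11.
Table: [∅, ∅, 351, 104, ∅, ∅, 273, ∅, 725, 120, ∅, 39, ∅]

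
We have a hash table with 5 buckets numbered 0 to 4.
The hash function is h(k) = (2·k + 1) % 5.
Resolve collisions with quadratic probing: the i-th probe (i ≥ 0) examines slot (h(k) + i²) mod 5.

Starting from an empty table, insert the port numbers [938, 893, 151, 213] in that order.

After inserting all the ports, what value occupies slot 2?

938

Insert 938: h=2, slot 2 empty => index 2.
Insert 893: h=2, slot 2 occupied => index 3.
Insert 151: h=3, slot 3 occupied => index 4.
Insert 213: h=2, slots 2,3 occupied => index 1.
Table: [_, 213, 938, 893, 151]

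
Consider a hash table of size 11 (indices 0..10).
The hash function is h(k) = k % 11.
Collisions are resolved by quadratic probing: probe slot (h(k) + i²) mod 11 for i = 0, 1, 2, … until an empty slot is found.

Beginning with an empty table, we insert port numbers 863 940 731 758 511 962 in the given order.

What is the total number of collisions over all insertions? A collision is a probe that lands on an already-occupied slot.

863: h=5 -> slot 5
940: h=5, probe 5,6 -> slot 6
731: h=5, probe 5,6,9 -> slot 9
758: h=10 -> slot 10
511: h=5, probe 5,6,9,3 -> slot 3
962: h=5, probe 5,6,9,3,10,8 -> slot 8
Table: [-, -, -, 511, -, 863, 940, -, 962, 731, 758]

11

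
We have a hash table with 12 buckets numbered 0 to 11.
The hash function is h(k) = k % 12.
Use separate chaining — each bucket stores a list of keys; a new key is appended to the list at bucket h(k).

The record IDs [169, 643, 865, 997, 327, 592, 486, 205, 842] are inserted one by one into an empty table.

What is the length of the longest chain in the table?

4

169 -> bucket 1
643 -> bucket 7
865 -> bucket 1 (collision)
997 -> bucket 1 (collision)
327 -> bucket 3
592 -> bucket 4
486 -> bucket 6
205 -> bucket 1 (collision)
842 -> bucket 2
Final buckets:
0: -
1: 169 -> 865 -> 997 -> 205
2: 842
3: 327
4: 592
5: -
6: 486
7: 643
8: -
9: -
10: -
11: -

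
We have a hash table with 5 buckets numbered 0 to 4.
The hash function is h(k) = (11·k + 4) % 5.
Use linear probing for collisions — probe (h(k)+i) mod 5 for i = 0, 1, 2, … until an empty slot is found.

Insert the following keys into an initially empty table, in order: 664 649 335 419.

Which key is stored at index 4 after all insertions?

664: h=3 -> slot 3
649: h=3, probe 3,4 -> slot 4
335: h=4, probe 4,0 -> slot 0
419: h=3, probe 3,4,0,1 -> slot 1
Table: [335, 419, —, 664, 649]

649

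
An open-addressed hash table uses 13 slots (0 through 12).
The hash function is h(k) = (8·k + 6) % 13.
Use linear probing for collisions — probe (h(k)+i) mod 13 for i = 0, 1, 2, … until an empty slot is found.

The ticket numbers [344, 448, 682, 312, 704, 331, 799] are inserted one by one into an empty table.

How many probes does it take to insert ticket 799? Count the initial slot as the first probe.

344 hashes to 2; slot 2 is free => place at 2.
448 hashes to 2; 2 taken => place at 3.
682 hashes to 2; 2,3 taken => place at 4.
312 hashes to 6; slot 6 is free => place at 6.
704 hashes to 9; slot 9 is free => place at 9.
331 hashes to 2; 2,3,4 taken => place at 5.
799 hashes to 2; 2,3,4,5,6 taken => place at 7.
Table: [-, -, 344, 448, 682, 331, 312, 799, -, 704, -, -, -]

6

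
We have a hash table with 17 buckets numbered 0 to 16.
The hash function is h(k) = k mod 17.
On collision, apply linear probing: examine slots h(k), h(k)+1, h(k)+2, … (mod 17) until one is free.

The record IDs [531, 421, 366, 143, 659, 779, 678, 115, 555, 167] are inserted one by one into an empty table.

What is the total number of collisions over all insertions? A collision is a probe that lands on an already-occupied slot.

531: h=4 => slot 4
421: h=13 => slot 13
366: h=9 => slot 9
143: h=7 => slot 7
659: h=13, probe 13,14 => slot 14
779: h=14, probe 14,15 => slot 15
678: h=15, probe 15,16 => slot 16
115: h=13, probe 13,14,15,16,0 => slot 0
555: h=11 => slot 11
167: h=14, probe 14,15,16,0,1 => slot 1
Table: [115, 167, ∅, ∅, 531, ∅, ∅, 143, ∅, 366, ∅, 555, ∅, 421, 659, 779, 678]

11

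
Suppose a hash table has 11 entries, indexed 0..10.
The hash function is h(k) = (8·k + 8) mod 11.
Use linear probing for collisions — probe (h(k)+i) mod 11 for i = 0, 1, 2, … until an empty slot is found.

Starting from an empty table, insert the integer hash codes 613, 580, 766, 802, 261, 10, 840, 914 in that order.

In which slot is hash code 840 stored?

613 hashes to 6; slot 6 is free => place at 6.
580 hashes to 6; 6 taken => place at 7.
766 hashes to 9; slot 9 is free => place at 9.
802 hashes to 0; slot 0 is free => place at 0.
261 hashes to 6; 6,7 taken => place at 8.
10 hashes to 0; 0 taken => place at 1.
840 hashes to 7; 7,8,9 taken => place at 10.
914 hashes to 5; slot 5 is free => place at 5.
Table: [802, 10, —, —, —, 914, 613, 580, 261, 766, 840]

10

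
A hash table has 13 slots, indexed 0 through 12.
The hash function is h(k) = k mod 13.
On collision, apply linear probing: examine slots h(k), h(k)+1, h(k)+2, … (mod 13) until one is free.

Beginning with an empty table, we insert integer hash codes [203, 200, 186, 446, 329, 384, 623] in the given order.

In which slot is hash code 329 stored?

Insert 203: h=8, slot 8 empty → index 8.
Insert 200: h=5, slot 5 empty → index 5.
Insert 186: h=4, slot 4 empty → index 4.
Insert 446: h=4, slots 4,5 occupied → index 6.
Insert 329: h=4, slots 4,5,6 occupied → index 7.
Insert 384: h=7, slots 7,8 occupied → index 9.
Insert 623: h=12, slot 12 empty → index 12.
Table: [∅, ∅, ∅, ∅, 186, 200, 446, 329, 203, 384, ∅, ∅, 623]

7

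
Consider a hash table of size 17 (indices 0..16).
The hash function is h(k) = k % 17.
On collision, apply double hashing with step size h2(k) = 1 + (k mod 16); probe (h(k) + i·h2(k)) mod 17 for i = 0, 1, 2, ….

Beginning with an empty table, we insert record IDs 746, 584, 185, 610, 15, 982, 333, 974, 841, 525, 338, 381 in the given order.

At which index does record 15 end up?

746 hashes to 15; slot 15 is free -> place at 15.
584 hashes to 6; slot 6 is free -> place at 6.
185 hashes to 15, h2=10; 15 taken -> place at 8.
610 hashes to 15, h2=3; 15 taken -> place at 1.
15 hashes to 15, h2=16; 15 taken -> place at 14.
982 hashes to 13; slot 13 is free -> place at 13.
333 hashes to 10; slot 10 is free -> place at 10.
974 hashes to 5; slot 5 is free -> place at 5.
841 hashes to 8, h2=10; 8,1 taken -> place at 11.
525 hashes to 15, h2=14; 15 taken -> place at 12.
338 hashes to 15, h2=3; 15,1 taken -> place at 4.
381 hashes to 7; slot 7 is free -> place at 7.
Table: [—, 610, —, —, 338, 974, 584, 381, 185, —, 333, 841, 525, 982, 15, 746, —]

14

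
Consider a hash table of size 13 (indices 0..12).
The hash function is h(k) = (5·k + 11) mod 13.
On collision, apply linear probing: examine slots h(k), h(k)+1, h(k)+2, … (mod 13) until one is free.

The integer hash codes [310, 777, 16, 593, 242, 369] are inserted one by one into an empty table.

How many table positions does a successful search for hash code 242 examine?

4

Insert 310: h=1, slot 1 empty => index 1.
Insert 777: h=9, slot 9 empty => index 9.
Insert 16: h=0, slot 0 empty => index 0.
Insert 593: h=12, slot 12 empty => index 12.
Insert 242: h=12, slots 12,0,1 occupied => index 2.
Insert 369: h=10, slot 10 empty => index 10.
Table: [16, 310, 242, -, -, -, -, -, -, 777, 369, -, 593]
Lookup 242: h=12, probe 12,0,1,2 → found at 2.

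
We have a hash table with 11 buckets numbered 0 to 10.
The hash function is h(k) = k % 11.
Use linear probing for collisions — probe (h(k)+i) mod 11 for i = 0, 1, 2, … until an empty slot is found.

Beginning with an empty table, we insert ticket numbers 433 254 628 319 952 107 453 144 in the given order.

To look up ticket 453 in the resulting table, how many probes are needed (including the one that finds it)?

2

433 hashes to 4; slot 4 is free -> place at 4.
254 hashes to 1; slot 1 is free -> place at 1.
628 hashes to 1; 1 taken -> place at 2.
319 hashes to 0; slot 0 is free -> place at 0.
952 hashes to 6; slot 6 is free -> place at 6.
107 hashes to 8; slot 8 is free -> place at 8.
453 hashes to 2; 2 taken -> place at 3.
144 hashes to 1; 1,2,3,4 taken -> place at 5.
Table: [319, 254, 628, 453, 433, 144, 952, ., 107, ., .]
Lookup 453: h=2, probe 2,3 → found at 3.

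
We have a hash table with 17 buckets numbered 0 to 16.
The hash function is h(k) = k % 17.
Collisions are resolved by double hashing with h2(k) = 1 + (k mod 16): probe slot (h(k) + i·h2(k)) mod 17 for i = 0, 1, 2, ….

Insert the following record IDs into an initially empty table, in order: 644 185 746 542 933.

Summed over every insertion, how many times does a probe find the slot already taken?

4

Insert 644: h=15, slot 15 empty -> index 15.
Insert 185: h=15, h2=10, slot 15 occupied -> index 8.
Insert 746: h=15, h2=11, slot 15 occupied -> index 9.
Insert 542: h=15, h2=15, slot 15 occupied -> index 13.
Insert 933: h=15, h2=6, slot 15 occupied -> index 4.
Table: [_, _, _, _, 933, _, _, _, 185, 746, _, _, _, 542, _, 644, _]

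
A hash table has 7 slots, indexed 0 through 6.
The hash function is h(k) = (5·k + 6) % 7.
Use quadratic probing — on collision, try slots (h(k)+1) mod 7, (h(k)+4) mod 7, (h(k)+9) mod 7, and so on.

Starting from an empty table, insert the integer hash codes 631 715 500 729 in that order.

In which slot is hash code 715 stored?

631 hashes to 4; slot 4 is free -> place at 4.
715 hashes to 4; 4 taken -> place at 5.
500 hashes to 0; slot 0 is free -> place at 0.
729 hashes to 4; 4,5 taken -> place at 1.
Table: [500, 729, ., ., 631, 715, .]

5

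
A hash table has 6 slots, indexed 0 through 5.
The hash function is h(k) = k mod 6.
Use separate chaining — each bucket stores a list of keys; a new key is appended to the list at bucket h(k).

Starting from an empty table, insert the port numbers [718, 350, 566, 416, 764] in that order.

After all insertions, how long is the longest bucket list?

4

Insert 718: h=4, bucket 4 empty → new chain.
Insert 350: h=2, bucket 2 empty → new chain.
Insert 566: h=2, bucket 2 nonempty → append to chain.
Insert 416: h=2, bucket 2 nonempty → append to chain.
Insert 764: h=2, bucket 2 nonempty → append to chain.
Final buckets:
0: _
1: _
2: 350 -> 566 -> 416 -> 764
3: _
4: 718
5: _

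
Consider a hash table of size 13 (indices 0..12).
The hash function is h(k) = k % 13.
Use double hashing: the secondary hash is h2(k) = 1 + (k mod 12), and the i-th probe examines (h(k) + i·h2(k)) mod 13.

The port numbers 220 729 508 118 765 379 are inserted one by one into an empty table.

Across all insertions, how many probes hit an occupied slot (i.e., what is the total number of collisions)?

3

220: h=12 → slot 12
729: h=1 → slot 1
508: h=1, h2=5, probe 1,6 → slot 6
118: h=1, h2=11, probe 1,12,10 → slot 10
765: h=11 → slot 11
379: h=2 → slot 2
Table: [—, 729, 379, —, —, —, 508, —, —, —, 118, 765, 220]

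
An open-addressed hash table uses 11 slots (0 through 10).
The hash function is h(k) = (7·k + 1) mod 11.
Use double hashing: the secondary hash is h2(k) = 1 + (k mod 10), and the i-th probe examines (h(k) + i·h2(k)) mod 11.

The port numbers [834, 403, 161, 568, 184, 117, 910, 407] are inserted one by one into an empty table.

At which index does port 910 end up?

5

834: h=9 → slot 9
403: h=6 → slot 6
161: h=6, h2=2, probe 6,8 → slot 8
568: h=6, h2=9, probe 6,4 → slot 4
184: h=2 → slot 2
117: h=6, h2=8, probe 6,3 → slot 3
910: h=2, h2=1, probe 2,3,4,5 → slot 5
407: h=1 → slot 1
Table: [—, 407, 184, 117, 568, 910, 403, —, 161, 834, —]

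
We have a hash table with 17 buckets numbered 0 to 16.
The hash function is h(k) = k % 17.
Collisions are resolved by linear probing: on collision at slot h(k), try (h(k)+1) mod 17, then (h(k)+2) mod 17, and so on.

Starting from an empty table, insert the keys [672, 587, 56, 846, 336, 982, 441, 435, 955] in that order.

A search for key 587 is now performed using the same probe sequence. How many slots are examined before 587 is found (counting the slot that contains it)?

672: h=9 → slot 9
587: h=9, probe 9,10 → slot 10
56: h=5 → slot 5
846: h=13 → slot 13
336: h=13, probe 13,14 → slot 14
982: h=13, probe 13,14,15 → slot 15
441: h=16 → slot 16
435: h=10, probe 10,11 → slot 11
955: h=3 → slot 3
Table: [-, -, -, 955, -, 56, -, -, -, 672, 587, 435, -, 846, 336, 982, 441]
Lookup 587: h=9, probe 9,10 → found at 10.

2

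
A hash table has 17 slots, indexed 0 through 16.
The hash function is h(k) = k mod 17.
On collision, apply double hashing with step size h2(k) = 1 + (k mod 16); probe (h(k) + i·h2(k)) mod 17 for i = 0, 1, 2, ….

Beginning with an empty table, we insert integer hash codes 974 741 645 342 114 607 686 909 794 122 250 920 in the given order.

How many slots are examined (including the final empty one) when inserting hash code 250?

974: h=5 -> slot 5
741: h=10 -> slot 10
645: h=16 -> slot 16
342: h=2 -> slot 2
114: h=12 -> slot 12
607: h=12, h2=16, probe 12,11 -> slot 11
686: h=6 -> slot 6
909: h=8 -> slot 8
794: h=12, h2=11, probe 12,6,0 -> slot 0
122: h=3 -> slot 3
250: h=12, h2=11, probe 12,6,0,11,5,16,10,4 -> slot 4
920: h=2, h2=9, probe 2,11,3,12,4,13 -> slot 13
Table: [794, -, 342, 122, 250, 974, 686, -, 909, -, 741, 607, 114, 920, -, -, 645]

8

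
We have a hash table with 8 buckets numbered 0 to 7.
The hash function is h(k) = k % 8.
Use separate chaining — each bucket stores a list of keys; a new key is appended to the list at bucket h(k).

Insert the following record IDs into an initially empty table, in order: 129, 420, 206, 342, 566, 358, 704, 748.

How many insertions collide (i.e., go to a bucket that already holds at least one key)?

4

Insert 129: h=1, bucket 1 empty -> new chain.
Insert 420: h=4, bucket 4 empty -> new chain.
Insert 206: h=6, bucket 6 empty -> new chain.
Insert 342: h=6, bucket 6 nonempty -> append to chain.
Insert 566: h=6, bucket 6 nonempty -> append to chain.
Insert 358: h=6, bucket 6 nonempty -> append to chain.
Insert 704: h=0, bucket 0 empty -> new chain.
Insert 748: h=4, bucket 4 nonempty -> append to chain.
Final buckets:
0: 704
1: 129
2: —
3: —
4: 420 -> 748
5: —
6: 206 -> 342 -> 566 -> 358
7: —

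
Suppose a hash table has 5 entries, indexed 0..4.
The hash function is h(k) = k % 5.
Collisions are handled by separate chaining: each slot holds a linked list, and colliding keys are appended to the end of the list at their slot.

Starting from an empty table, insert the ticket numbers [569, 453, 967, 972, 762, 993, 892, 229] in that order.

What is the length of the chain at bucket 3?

2

569 → bucket 4
453 → bucket 3
967 → bucket 2
972 → bucket 2 (collision)
762 → bucket 2 (collision)
993 → bucket 3 (collision)
892 → bucket 2 (collision)
229 → bucket 4 (collision)
Final buckets:
0: -
1: -
2: 967 -> 972 -> 762 -> 892
3: 453 -> 993
4: 569 -> 229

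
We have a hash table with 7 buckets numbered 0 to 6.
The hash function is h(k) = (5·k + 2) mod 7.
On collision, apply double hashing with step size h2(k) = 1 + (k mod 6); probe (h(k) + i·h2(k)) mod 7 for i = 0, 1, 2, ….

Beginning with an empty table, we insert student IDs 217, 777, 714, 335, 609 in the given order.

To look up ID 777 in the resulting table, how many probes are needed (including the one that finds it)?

2

217 hashes to 2; slot 2 is free → place at 2.
777 hashes to 2, h2=4; 2 taken → place at 6.
714 hashes to 2, h2=1; 2 taken → place at 3.
335 hashes to 4; slot 4 is free → place at 4.
609 hashes to 2, h2=4; 2,6,3 taken → place at 0.
Table: [609, _, 217, 714, 335, _, 777]
Lookup 777: h=2, h2=4, probe 2,6 → found at 6.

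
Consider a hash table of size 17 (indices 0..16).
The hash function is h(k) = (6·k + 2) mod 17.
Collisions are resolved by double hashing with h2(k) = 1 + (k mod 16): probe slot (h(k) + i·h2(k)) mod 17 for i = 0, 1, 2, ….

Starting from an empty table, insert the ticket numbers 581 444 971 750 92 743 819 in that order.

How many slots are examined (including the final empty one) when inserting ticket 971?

581 hashes to 3; slot 3 is free => place at 3.
444 hashes to 14; slot 14 is free => place at 14.
971 hashes to 14, h2=12; 14 taken => place at 9.
750 hashes to 14, h2=15; 14 taken => place at 12.
92 hashes to 10; slot 10 is free => place at 10.
743 hashes to 6; slot 6 is free => place at 6.
819 hashes to 3, h2=4; 3 taken => place at 7.
Table: [∅, ∅, ∅, 581, ∅, ∅, 743, 819, ∅, 971, 92, ∅, 750, ∅, 444, ∅, ∅]

2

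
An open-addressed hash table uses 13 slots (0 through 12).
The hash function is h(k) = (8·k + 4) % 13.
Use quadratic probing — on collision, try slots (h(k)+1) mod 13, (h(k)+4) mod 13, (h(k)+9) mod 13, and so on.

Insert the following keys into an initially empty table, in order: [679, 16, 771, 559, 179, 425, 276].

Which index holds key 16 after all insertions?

Insert 679: h=2, slot 2 empty → index 2.
Insert 16: h=2, slot 2 occupied → index 3.
Insert 771: h=10, slot 10 empty → index 10.
Insert 559: h=4, slot 4 empty → index 4.
Insert 179: h=6, slot 6 empty → index 6.
Insert 425: h=11, slot 11 empty → index 11.
Insert 276: h=2, slots 2,3,6,11 occupied → index 5.
Table: [_, _, 679, 16, 559, 276, 179, _, _, _, 771, 425, _]

3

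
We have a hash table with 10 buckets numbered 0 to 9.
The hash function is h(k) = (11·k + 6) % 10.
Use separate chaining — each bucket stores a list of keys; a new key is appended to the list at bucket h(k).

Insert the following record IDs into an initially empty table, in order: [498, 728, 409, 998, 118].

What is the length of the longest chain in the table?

498 -> bucket 4
728 -> bucket 4 (collision)
409 -> bucket 5
998 -> bucket 4 (collision)
118 -> bucket 4 (collision)
Final buckets:
0: ∅
1: ∅
2: ∅
3: ∅
4: 498 -> 728 -> 998 -> 118
5: 409
6: ∅
7: ∅
8: ∅
9: ∅

4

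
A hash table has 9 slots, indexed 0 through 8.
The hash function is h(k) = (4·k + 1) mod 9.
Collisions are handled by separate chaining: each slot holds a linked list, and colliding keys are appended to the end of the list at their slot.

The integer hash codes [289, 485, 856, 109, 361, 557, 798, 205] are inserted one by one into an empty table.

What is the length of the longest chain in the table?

4

Insert 289: h=5, bucket 5 empty → new chain.
Insert 485: h=6, bucket 6 empty → new chain.
Insert 856: h=5, bucket 5 nonempty → append to chain.
Insert 109: h=5, bucket 5 nonempty → append to chain.
Insert 361: h=5, bucket 5 nonempty → append to chain.
Insert 557: h=6, bucket 6 nonempty → append to chain.
Insert 798: h=7, bucket 7 empty → new chain.
Insert 205: h=2, bucket 2 empty → new chain.
Final buckets:
0: _
1: _
2: 205
3: _
4: _
5: 289 -> 856 -> 109 -> 361
6: 485 -> 557
7: 798
8: _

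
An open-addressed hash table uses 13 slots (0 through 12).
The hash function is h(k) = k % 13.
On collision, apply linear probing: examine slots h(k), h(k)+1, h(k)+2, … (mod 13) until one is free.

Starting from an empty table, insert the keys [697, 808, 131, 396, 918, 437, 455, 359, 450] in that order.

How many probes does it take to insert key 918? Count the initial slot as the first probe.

Insert 697: h=8, slot 8 empty → index 8.
Insert 808: h=2, slot 2 empty → index 2.
Insert 131: h=1, slot 1 empty → index 1.
Insert 396: h=6, slot 6 empty → index 6.
Insert 918: h=8, slot 8 occupied → index 9.
Insert 437: h=8, slots 8,9 occupied → index 10.
Insert 455: h=0, slot 0 empty → index 0.
Insert 359: h=8, slots 8,9,10 occupied → index 11.
Insert 450: h=8, slots 8,9,10,11 occupied → index 12.
Table: [455, 131, 808, -, -, -, 396, -, 697, 918, 437, 359, 450]

2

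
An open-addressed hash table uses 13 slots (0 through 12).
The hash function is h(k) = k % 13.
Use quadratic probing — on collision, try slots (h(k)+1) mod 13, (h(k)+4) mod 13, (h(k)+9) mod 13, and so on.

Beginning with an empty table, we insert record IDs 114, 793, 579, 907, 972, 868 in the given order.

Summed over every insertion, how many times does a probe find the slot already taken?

6

114: h=10 => slot 10
793: h=0 => slot 0
579: h=7 => slot 7
907: h=10, probe 10,11 => slot 11
972: h=10, probe 10,11,1 => slot 1
868: h=10, probe 10,11,1,6 => slot 6
Table: [793, 972, ., ., ., ., 868, 579, ., ., 114, 907, .]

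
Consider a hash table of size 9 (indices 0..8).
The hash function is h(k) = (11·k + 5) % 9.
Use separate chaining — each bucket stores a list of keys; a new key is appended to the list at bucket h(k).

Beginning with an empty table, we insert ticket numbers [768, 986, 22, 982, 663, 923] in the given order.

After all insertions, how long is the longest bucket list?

2

768 -> bucket 2
986 -> bucket 6
22 -> bucket 4
982 -> bucket 7
663 -> bucket 8
923 -> bucket 6 (collision)
Final buckets:
0: ∅
1: ∅
2: 768
3: ∅
4: 22
5: ∅
6: 986 -> 923
7: 982
8: 663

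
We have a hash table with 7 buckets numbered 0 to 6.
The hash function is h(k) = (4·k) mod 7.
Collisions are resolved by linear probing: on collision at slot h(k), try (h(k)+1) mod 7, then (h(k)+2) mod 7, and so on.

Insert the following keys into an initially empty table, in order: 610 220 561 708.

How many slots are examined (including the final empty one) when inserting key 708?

4

Insert 610: h=4, slot 4 empty => index 4.
Insert 220: h=5, slot 5 empty => index 5.
Insert 561: h=4, slots 4,5 occupied => index 6.
Insert 708: h=4, slots 4,5,6 occupied => index 0.
Table: [708, ., ., ., 610, 220, 561]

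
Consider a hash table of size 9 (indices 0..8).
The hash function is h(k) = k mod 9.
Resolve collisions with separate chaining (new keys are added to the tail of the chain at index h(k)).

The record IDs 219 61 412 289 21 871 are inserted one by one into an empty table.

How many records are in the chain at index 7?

219 → bucket 3
61 → bucket 7
412 → bucket 7 (collision)
289 → bucket 1
21 → bucket 3 (collision)
871 → bucket 7 (collision)
Final buckets:
0: —
1: 289
2: —
3: 219 -> 21
4: —
5: —
6: —
7: 61 -> 412 -> 871
8: —

3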